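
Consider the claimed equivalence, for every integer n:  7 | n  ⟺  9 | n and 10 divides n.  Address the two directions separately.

Forward direction. This fails: take n = 7. Certainly 7 ∣ 7, but 9 ∤ 7.

Converse. This fails: take n = 90. Both 9 ∣ 90 and 10 ∣ 90, yet 90 is not a multiple of 7 (since 90 = 12·7 + 6), so 7 ∤ 90.

(⇒) fails and (⇐) fails.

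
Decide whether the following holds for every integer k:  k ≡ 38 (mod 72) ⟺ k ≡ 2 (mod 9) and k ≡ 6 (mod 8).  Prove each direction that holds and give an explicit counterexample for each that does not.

Both implications hold.

(⇐) If k ≡ 2 (mod 9) and k ≡ 6 (mod 8), then by the Chinese remainder theorem k ≡ 38 (mod 72). This is exactly k ≡ 38 (mod 72).

(⇒) Suppose k ≡ 38 (mod 72); write k = 72j + 38. Since 9 ∣ 72, reducing mod 9 gives k ≡ 38 ≡ 2 (mod 9); since 8 ∣ 72, reducing mod 8 gives k ≡ 38 ≡ 6 (mod 8).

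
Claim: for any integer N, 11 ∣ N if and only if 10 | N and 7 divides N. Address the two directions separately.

Neither implication holds.

(⟹) This fails: take N = 11. Certainly 11 ∣ 11, but 10 ∤ 11.

(⟸) This fails: take N = 70. Both 10 ∣ 70 and 7 ∣ 70, yet 70 is not a multiple of 11 (since 70 = 6·11 + 4), so 11 ∤ 70.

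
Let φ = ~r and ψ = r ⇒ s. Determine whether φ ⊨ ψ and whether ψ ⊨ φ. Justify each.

(⇒) holds; (⇐) fails.

(←) This fails. Under s = T, r = T, the left side is false but the right side is true.

(→) Assume the antecedent. If s is true, r ⇒ s reduces to true regardless of the other variables. If s is false, the antecedent forces (s = F, r = F), and r ⇒ s holds there. Either way r ⇒ s holds.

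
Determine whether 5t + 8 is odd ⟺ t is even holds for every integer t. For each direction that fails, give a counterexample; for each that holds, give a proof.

[⇒] This fails: t = 3 gives 5t + 8 = 23, which is odd, but 3 is odd, not even.

[⇐] This also fails: t = 6 is even, but 5t + 8 = 38 is even, not odd.

(⇒) fails and (⇐) fails.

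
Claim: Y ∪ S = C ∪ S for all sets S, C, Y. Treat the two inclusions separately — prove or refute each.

Both inclusions fail.

Forward inclusion. This inclusion fails. Take S = ∅, C = ∅, Y = {1}; then 1 ∈ Y ∪ S but 1 ∉ C ∪ S.

Reverse inclusion. This inclusion fails. Take S = ∅, C = {1}, Y = ∅; then 1 ∈ C ∪ S but 1 ∉ Y ∪ S.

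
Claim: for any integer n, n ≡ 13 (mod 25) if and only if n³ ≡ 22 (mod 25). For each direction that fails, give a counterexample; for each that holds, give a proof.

Both implications hold.

[⇐] Suppose n³ ≡ 22 (mod 25). The only residue r in {0, …, 24} with r³ ≡ 22 (mod 25) is r = 13, so n ≡ 13 (mod 25).

[⇒] Suppose n ≡ 13 (mod 25). Write n = 25j + 13. Then (25j + 13)³ = 15625j³ + 24375j² + 12675j + 2197 = 25(625j³ + 975j² + 507j + 87) + 22, so n³ ≡ 22 (mod 25).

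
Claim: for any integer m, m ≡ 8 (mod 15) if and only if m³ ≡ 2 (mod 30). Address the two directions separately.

Not equivalent: only (⇐) holds.

(⟹) This fails: take m = 23. Then 23 ≡ 8 (mod 15), but 23³ = 12167 ≡ 17 (mod 30), not 2.

(⟸) Conversely, the residues r modulo 30 with r³ ≡ 2 (mod 30) are exactly {8}, and each is ≡ 8 (mod 15).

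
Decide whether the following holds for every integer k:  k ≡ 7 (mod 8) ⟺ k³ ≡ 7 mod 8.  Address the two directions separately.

Both directions hold.

(←) Suppose k³ ≡ 7 (mod 8). The only residue r in {0, …, 7} with r³ ≡ 7 (mod 8) is r = 7, so k ≡ 7 (mod 8).

(→) Suppose k ≡ 7 (mod 8). Write k = 8j + 7. Then (8j + 7)³ = 512j³ + 1344j² + 1176j + 343 = 8(64j³ + 168j² + 147j + 42) + 7, so k³ ≡ 7 (mod 8).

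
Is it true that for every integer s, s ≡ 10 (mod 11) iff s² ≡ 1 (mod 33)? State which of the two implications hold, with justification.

Forward direction. This fails: take s = 21. Then 21 ≡ 10 (mod 11), but 21² = 441 ≡ 12 (mod 33), not 1.

Converse. This fails: take s = 1. Then 1² = 1 ≡ 1 (mod 33), yet 1 ≡ 1 (mod 11), not 10.

Neither direction holds.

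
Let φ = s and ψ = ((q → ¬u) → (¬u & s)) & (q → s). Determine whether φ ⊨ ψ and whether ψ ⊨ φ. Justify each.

Converse. Assume the antecedent. If u is true, the antecedent forces (u = T, q = T, s = T), and s holds there. If u is false, the antecedent forces (u = F, q = F, s = T) or (u = F, q = T, s = T), and s holds there. Either way s holds.

Forward direction. This fails. Under u = T, q = F, s = T, the left side is true but the right side is false.

(⇒) fails; (⇐) holds.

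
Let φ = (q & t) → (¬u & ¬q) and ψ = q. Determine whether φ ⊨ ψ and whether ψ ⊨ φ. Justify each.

(⇒) fails and (⇐) fails.

(⟹) This fails. Under t = F, u = F, q = F, the left side is true but the right side is false.

(⟸) This fails. Under t = T, u = F, q = T, the left side is false but the right side is true.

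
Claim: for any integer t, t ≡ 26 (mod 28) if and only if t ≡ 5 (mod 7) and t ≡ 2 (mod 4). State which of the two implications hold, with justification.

Forward direction. Suppose t ≡ 26 (mod 28); write t = 28j + 26. Since 7 ∣ 28, reducing mod 7 gives t ≡ 26 ≡ 5 (mod 7); since 4 ∣ 28, reducing mod 4 gives t ≡ 26 ≡ 2 (mod 4).

Converse. If t ≡ 5 (mod 7) and t ≡ 2 (mod 4), then by the Chinese remainder theorem t ≡ 26 (mod 28). This is exactly t ≡ 26 (mod 28).

Both directions hold.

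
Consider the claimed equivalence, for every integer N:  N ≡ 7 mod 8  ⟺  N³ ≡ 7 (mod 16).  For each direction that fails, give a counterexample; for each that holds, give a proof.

Not equivalent: only (⇐) holds.

(→) This fails: take N = 15. Then 15 ≡ 7 (mod 8), but 15³ = 3375 ≡ 15 (mod 16), not 7.

(←) Conversely, the residues r modulo 16 with r³ ≡ 7 (mod 16) are exactly {7}, and each is ≡ 7 (mod 8).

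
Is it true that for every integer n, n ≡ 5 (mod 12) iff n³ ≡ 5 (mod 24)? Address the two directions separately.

Only the reverse direction holds.

[⇒] This fails: take n = 17. Then 17 ≡ 5 (mod 12), but 17³ = 4913 ≡ 17 (mod 24), not 5.

[⇐] Conversely, the residues r modulo 24 with r³ ≡ 5 (mod 24) are exactly {5}, and each is ≡ 5 (mod 12).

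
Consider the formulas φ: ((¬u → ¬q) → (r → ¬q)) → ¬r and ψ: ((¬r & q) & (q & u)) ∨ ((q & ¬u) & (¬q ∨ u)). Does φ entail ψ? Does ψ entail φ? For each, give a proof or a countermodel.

The forward direction fails; the converse holds.

(⟹) This fails. Under u = F, q = F, r = F, the left side is true but the right side is false.

(⟸) Assume the antecedent. If u is true, the antecedent forces (u = T, q = T, r = F), and ((¬u → ¬q) → (r → ¬q)) → ¬r holds there. If u is false, the antecedent cannot hold. Either way ((¬u → ¬q) → (r → ¬q)) → ¬r holds.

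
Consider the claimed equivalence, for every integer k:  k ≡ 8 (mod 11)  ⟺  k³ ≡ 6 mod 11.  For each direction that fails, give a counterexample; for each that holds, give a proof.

(←) Suppose k³ ≡ 6 (mod 11). The only residue r in {0, …, 10} with r³ ≡ 6 (mod 11) is r = 8, so k ≡ 8 (mod 11).

(→) Suppose k ≡ 8 (mod 11). Write k = 11j + 8. Then (11j + 8)³ = 1331j³ + 2904j² + 2112j + 512 = 11(121j³ + 264j² + 192j + 46) + 6, so k³ ≡ 6 (mod 11).

The biconditional holds.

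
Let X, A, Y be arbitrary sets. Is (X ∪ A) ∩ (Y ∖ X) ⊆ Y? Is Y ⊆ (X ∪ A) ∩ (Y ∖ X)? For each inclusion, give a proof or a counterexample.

Reverse inclusion. This inclusion fails. Take X = ∅, A = ∅, Y = {1}; then 1 ∈ Y but 1 ∉ (X ∪ A) ∩ (Y ∖ X).

Forward inclusion. Let x ∈ (X ∪ A) ∩ (Y ∖ X). Then x ∈ A ∩ Y and x ∉ X, from which x ∈ Y.

Only the forward inclusion holds.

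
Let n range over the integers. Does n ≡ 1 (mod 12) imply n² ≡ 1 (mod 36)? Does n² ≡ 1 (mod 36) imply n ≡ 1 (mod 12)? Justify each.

Neither direction holds.

[⇒] This fails: take n = 13. Then 13 ≡ 1 (mod 12), but 13² = 169 ≡ 25 (mod 36), not 1.

[⇐] This fails: take n = 17. Then 17² = 289 ≡ 1 (mod 36), yet 17 ≡ 5 (mod 12), not 1.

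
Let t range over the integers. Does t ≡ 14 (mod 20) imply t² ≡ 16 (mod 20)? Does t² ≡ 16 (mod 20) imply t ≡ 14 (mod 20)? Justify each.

The forward direction holds; the converse fails.

Converse. This fails: take t = 4. Then 4² = 16 ≡ 16 (mod 20), yet 4 ≡ 4 (mod 20), not 14.

Forward direction. Suppose t ≡ 14 (mod 20). Write t = 20j + 14. Then (20j + 14)² = 400j² + 560j + 196 = 20(20j² + 28j + 9) + 16, so t² ≡ 16 (mod 20).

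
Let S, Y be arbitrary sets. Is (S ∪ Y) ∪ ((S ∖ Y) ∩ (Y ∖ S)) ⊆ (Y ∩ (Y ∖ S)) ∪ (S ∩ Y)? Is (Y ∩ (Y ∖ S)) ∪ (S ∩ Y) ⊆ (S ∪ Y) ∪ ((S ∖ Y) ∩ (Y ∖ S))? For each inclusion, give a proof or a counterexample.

Forward inclusion. This inclusion fails. Take S = {1}, Y = ∅; then 1 ∈ (S ∪ Y) ∪ ((S ∖ Y) ∩ (Y ∖ S)) but 1 ∉ (Y ∩ (Y ∖ S)) ∪ (S ∩ Y).

Reverse inclusion. Let x ∈ (Y ∩ (Y ∖ S)) ∪ (S ∩ Y). Then either x ∈ Y and x ∉ S; or x ∈ S ∩ Y. In each case x ∈ (S ∪ Y) ∪ ((S ∖ Y) ∩ (Y ∖ S)), so (Y ∩ (Y ∖ S)) ∪ (S ∩ Y) ⊆ (S ∪ Y) ∪ ((S ∖ Y) ∩ (Y ∖ S)).

The sets are not equal: only the reverse inclusion holds.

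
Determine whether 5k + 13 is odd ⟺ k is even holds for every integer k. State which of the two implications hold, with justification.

Both implications hold.

(⇒) Suppose 5k + 13 is odd. Since 5 is odd, 5k and k have the same parity, so 5k + 13 ≡ k + 13 (mod 2). As 13 is odd, 5k + 13 is odd exactly when k is even. Thus k is even.

(⇐) Conversely, suppose k is even; write k = 2j. Then 5k + 13 = 5·(2j) + 13 = 2·5j + 13, which is odd.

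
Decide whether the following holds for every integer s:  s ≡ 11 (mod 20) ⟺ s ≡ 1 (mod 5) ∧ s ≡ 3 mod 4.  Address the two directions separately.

The biconditional holds.

Forward direction. Suppose s ≡ 11 (mod 20); write s = 20j + 11. Since 5 ∣ 20, reducing mod 5 gives s ≡ 11 ≡ 1 (mod 5); since 4 ∣ 20, reducing mod 4 gives s ≡ 11 ≡ 3 (mod 4).

Converse. If s ≡ 1 (mod 5) and s ≡ 3 (mod 4), then by the Chinese remainder theorem s ≡ 11 (mod 20). This is exactly s ≡ 11 (mod 20).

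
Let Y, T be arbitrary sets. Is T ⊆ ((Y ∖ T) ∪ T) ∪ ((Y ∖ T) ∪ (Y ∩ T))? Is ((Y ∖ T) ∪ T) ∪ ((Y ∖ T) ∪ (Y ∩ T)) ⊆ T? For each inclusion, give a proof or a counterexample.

(⊇) This inclusion fails. Take Y = {1}, T = ∅; then 1 ∈ ((Y ∖ T) ∪ T) ∪ ((Y ∖ T) ∪ (Y ∩ T)) but 1 ∉ T.

(⊆) Let x ∈ T. Then either x ∈ T and x ∉ Y; or x ∈ Y ∩ T. In each case x ∈ ((Y ∖ T) ∪ T) ∪ ((Y ∖ T) ∪ (Y ∩ T)), so T ⊆ ((Y ∖ T) ∪ T) ∪ ((Y ∖ T) ∪ (Y ∩ T)).

The sets are not equal: only the forward inclusion holds.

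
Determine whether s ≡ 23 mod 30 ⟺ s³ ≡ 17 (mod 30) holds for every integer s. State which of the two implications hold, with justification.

(→) Suppose s ≡ 23 mod 30. Write s = 30j + 23. Then (30j + 23)³ = 27000j³ + 62100j² + 47610j + 12167 = 30(900j³ + 2070j² + 1587j + 405) + 17, so s³ ≡ 17 (mod 30).

(←) Conversely, suppose s³ ≡ 17 (mod 30). The only residue r in {0, …, 29} with r³ ≡ 17 (mod 30) is r = 23, so s ≡ 23 (mod 30).

Equivalent; both directions hold.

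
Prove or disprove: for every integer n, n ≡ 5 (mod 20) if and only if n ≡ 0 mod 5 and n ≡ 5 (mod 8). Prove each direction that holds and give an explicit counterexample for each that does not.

Only the converse holds.

(⇒) This fails: n = 25 gives 25 ≡ 5 (mod 20) but 25 ≡ 1 (mod 8), so the conjunction on the right does not hold.

(⇐) Conversely, if n ≡ 0 (mod 5) and n ≡ 5 (mod 8), then by the Chinese remainder theorem n ≡ 5 (mod 40). Since 5 ≡ 5 (mod 20) and 20 ∣ 40, we get n ≡ 5 (mod 20).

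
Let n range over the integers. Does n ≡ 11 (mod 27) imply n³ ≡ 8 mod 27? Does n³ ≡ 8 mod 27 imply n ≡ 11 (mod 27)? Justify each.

The forward direction holds; the converse fails.

(⇐) This fails: take n = 2. Then 2³ = 8 ≡ 8 (mod 27), yet 2 ≡ 2 (mod 27), not 11.

(⇒) Suppose n ≡ 11 (mod 27). Write n = 27j + 11. Then (27j + 11)³ = 19683j³ + 24057j² + 9801j + 1331 = 27(729j³ + 891j² + 363j + 49) + 8, so n³ ≡ 8 (mod 27).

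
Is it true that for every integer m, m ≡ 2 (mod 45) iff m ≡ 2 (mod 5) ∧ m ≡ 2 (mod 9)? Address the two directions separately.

Both directions hold; the statement is true.

(→) Suppose m ≡ 2 (mod 45); write m = 45j + 2. Since 5 ∣ 45, reducing mod 5 gives m ≡ 2 (mod 5); since 9 ∣ 45, reducing mod 9 gives m ≡ 2 (mod 9).

(←) Conversely, if m ≡ 2 (mod 5) and m ≡ 2 (mod 9), then by the Chinese remainder theorem m ≡ 2 (mod 45). This is exactly m ≡ 2 (mod 45).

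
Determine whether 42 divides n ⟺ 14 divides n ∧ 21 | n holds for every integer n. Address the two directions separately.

The biconditional holds.

[⇐] Suppose 14 ∣ n and 21 ∣ n. Any common multiple of 14 and 21 is a multiple of their lcm; here lcm(14, 21) = 14·21/gcd(14, 21) = 294/7 = 42, so 42 ∣ n.

[⇒] If 42 ∣ n, write n = 42q. Since 42 = 3·14, n = 14·(3q), so 14 ∣ n; and since 42 = 2·21, n = 21·(2q), so 21 ∣ n.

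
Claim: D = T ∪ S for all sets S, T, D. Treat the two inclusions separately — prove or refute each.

Neither inclusion holds.

(⟹) This inclusion fails. Take S = ∅, T = ∅, D = {1}; then 1 ∈ D but 1 ∉ T ∪ S.

(⟸) This inclusion fails. Take S = {1}, T = ∅, D = ∅; then 1 ∈ T ∪ S but 1 ∉ D.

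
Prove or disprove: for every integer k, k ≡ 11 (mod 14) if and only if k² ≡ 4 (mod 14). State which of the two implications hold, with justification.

Neither direction holds.

[⇒] This fails: take k = 11. Then 11 ≡ 11 (mod 14), but 11² = 121 ≡ 9 (mod 14), not 4.

[⇐] This fails: take k = 2. Then 2² = 4 ≡ 4 (mod 14), yet 2 ≡ 2 (mod 14), not 11.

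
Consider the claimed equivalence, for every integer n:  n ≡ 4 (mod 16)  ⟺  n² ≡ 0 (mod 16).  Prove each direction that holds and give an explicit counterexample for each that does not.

[⇒] Suppose n ≡ 4 (mod 16). Write n = 16j + 4. Then (16j + 4)² = 256j² + 128j + 16 = 16(16j² + 8j + 1) + 0, so n² ≡ 0 (mod 16).

[⇐] This fails: take n = 0. Then 0² = 0 ≡ 0 (mod 16), yet 0 ≡ 0 (mod 16), not 4.

Not equivalent: only (⇒) holds.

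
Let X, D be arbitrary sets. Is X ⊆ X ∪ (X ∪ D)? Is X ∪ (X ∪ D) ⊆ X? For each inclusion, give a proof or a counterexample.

Forward inclusion. Let x ∈ X. Then either x ∈ X and x ∉ D; or x ∈ X ∩ D. In each case x ∈ X ∪ (X ∪ D), so X ⊆ X ∪ (X ∪ D).

Reverse inclusion. This inclusion fails. Take X = ∅, D = {1}; then 1 ∈ X ∪ (X ∪ D) but 1 ∉ X.

The sets are not equal: only the forward inclusion holds.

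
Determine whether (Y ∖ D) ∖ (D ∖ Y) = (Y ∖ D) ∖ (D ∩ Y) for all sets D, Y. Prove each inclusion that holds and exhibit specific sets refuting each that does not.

The two sets are equal.

Forward inclusion. Let x ∈ (Y ∖ D) ∖ (D ∖ Y). Then x ∈ Y and x ∉ D, from which x ∈ (Y ∖ D) ∖ (D ∩ Y).

Reverse inclusion. Let x ∈ (Y ∖ D) ∖ (D ∩ Y). Then x ∈ Y and x ∉ D, from which x ∈ (Y ∖ D) ∖ (D ∖ Y).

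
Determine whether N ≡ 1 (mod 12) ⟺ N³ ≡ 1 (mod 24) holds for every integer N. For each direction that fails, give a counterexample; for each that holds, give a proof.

[⇒] This fails: take N = 13. Then 13 ≡ 1 (mod 12), but 13³ = 2197 ≡ 13 (mod 24), not 1.

[⇐] Conversely, the residues r modulo 24 with r³ ≡ 1 (mod 24) are exactly {1}, and each is ≡ 1 (mod 12).

The forward direction fails; the converse holds.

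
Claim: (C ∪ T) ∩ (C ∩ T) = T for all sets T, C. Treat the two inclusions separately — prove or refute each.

(⟸) This inclusion fails. Take T = {1}, C = ∅; then 1 ∈ T but 1 ∉ (C ∪ T) ∩ (C ∩ T).

(⟹) Let x ∈ (C ∪ T) ∩ (C ∩ T). Then x ∈ T ∩ C, from which x ∈ T.

(⊆) holds; (⊇) fails.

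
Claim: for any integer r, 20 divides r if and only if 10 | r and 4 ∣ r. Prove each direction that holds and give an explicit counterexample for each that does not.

[⇒] If 20 ∣ r, write r = 20q. Since 20 = 2·10, r = 10·(2q), so 10 ∣ r; and since 20 = 5·4, r = 4·(5q), so 4 ∣ r.

[⇐] Suppose 10 ∣ r and 4 ∣ r. Any common multiple of 10 and 4 is a multiple of their lcm; here lcm(10, 4) = 10·4/gcd(10, 4) = 40/2 = 20, so 20 ∣ r.

Equivalent; both directions hold.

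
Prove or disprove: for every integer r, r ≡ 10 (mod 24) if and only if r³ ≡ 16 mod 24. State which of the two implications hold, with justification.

Forward direction. Suppose r ≡ 10 (mod 24). Write r = 24j + 10. Then (24j + 10)³ = 13824j³ + 17280j² + 7200j + 1000 = 24(576j³ + 720j² + 300j + 41) + 16, so r³ ≡ 16 (mod 24).

Converse. This fails: take r = 4. Then 4³ = 64 ≡ 16 (mod 24), yet 4 ≡ 4 (mod 24), not 10.

The forward direction holds; the converse fails.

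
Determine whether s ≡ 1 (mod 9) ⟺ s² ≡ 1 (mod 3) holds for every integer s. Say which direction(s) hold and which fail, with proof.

Not equivalent: only (⇒) holds.

(⟹) Suppose s ≡ 1 (mod 9). Then s² ≡ 1² = 1 (mod 9), and since 3 ∣ 9, also s² ≡ 1 (mod 3).

(⟸) This fails: take s = 2. Then 2² = 4 ≡ 1 (mod 3), yet 2 ≡ 2 (mod 9), not 1.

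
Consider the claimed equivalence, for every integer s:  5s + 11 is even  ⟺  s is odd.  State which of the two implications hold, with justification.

(⟹) Suppose 5s + 11 is even. Since 5 is odd, 5s and s have the same parity, so 5s + 11 ≡ s + 11 (mod 2). As 11 is odd, 5s + 11 is even exactly when s is odd. Thus s is odd.

(⟸) Conversely, suppose s is odd; write s = 2j + 1. Then 5s + 11 = 5·(2j + 1) + 11 = 2·5j + 16, which is even.

Both implications hold.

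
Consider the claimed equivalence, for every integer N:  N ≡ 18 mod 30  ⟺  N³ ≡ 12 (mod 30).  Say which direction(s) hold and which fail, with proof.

(←) Suppose N³ ≡ 12 (mod 30). The only residue r in {0, …, 29} with r³ ≡ 12 (mod 30) is r = 18, so N ≡ 18 (mod 30).

(→) Suppose N ≡ 18 mod 30. Write N = 30j + 18. Then (30j + 18)³ = 27000j³ + 48600j² + 29160j + 5832 = 30(900j³ + 1620j² + 972j + 194) + 12, so N³ ≡ 12 (mod 30).

Both directions hold; the statement is true.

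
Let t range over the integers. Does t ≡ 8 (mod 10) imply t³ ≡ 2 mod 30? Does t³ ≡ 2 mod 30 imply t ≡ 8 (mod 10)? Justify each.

Only the reverse direction holds.

(⟹) This fails: take t = 18. Then 18 ≡ 8 (mod 10), but 18³ = 5832 ≡ 12 (mod 30), not 2.

(⟸) Conversely, the residues r modulo 30 with r³ ≡ 2 (mod 30) are exactly {8}, and each is ≡ 8 (mod 10).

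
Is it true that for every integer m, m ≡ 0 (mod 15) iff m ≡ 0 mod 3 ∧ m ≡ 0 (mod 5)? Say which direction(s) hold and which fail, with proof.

(⇐) If m ≡ 0 (mod 3) and m ≡ 0 (mod 5), then by the Chinese remainder theorem m ≡ 0 (mod 15). This is exactly m ≡ 0 (mod 15).

(⇒) Suppose m ≡ 0 (mod 15); write m = 15j + 0. Since 3 ∣ 15, reducing mod 3 gives m ≡ 0 (mod 3); since 5 ∣ 15, reducing mod 5 gives m ≡ 0 (mod 5).

The biconditional holds.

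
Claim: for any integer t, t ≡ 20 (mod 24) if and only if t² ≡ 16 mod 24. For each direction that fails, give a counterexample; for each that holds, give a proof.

(⟹) Suppose t ≡ 20 (mod 24). Write t = 24j + 20. Then (24j + 20)² = 576j² + 960j + 400 = 24(24j² + 40j + 16) + 16, so t² ≡ 16 (mod 24).

(⟸) This fails: take t = 4. Then 4² = 16 ≡ 16 (mod 24), yet 4 ≡ 4 (mod 24), not 20.

Only the forward direction holds.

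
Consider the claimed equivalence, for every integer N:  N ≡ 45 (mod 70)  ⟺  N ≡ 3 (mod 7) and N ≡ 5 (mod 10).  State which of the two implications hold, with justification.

Both directions hold; the statement is true.

(⟹) Suppose N ≡ 45 (mod 70); write N = 70j + 45. Since 7 ∣ 70, reducing mod 7 gives N ≡ 45 ≡ 3 (mod 7); since 10 ∣ 70, reducing mod 10 gives N ≡ 45 ≡ 5 (mod 10).

(⟸) Conversely, if N ≡ 3 (mod 7) and N ≡ 5 (mod 10), then by the Chinese remainder theorem N ≡ 45 (mod 70). This is exactly N ≡ 45 (mod 70).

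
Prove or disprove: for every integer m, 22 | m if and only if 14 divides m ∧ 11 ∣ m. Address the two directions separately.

The forward direction fails; the converse holds.

[⇒] This fails: take m = 22. Certainly 22 ∣ 22, but 14 ∤ 22.

[⇐] Suppose 14 ∣ m and 11 ∣ m. Any common multiple of 14 and 11 is a multiple of their lcm; here gcd(14, 11) = 1, so lcm(14, 11) = 14·11 = 154, so 154 ∣ m. Since 22 ∣ 154, it follows that 22 ∣ m.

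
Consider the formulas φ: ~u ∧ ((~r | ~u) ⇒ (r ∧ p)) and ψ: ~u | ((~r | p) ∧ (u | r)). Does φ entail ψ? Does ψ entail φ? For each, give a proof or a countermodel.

Only the forward direction holds.

(⇒) Assume the antecedent. If u is true, the antecedent cannot hold. If u is false, ~u | ((~r | p) ∧ (u | r)) reduces to true regardless of the other variables. Either way ~u | ((~r | p) ∧ (u | r)) holds.

(⇐) This fails. Under u = F, r = F, p = F, the left side is false but the right side is true.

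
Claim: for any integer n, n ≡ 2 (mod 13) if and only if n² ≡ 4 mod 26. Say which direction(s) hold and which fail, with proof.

Both directions fail.

Forward direction. This fails: take n = 15. Then 15 ≡ 2 (mod 13), but 15² = 225 ≡ 17 (mod 26), not 4.

Converse. This fails: take n = 24. Then 24² = 576 ≡ 4 (mod 26), yet 24 ≡ 11 (mod 13), not 2.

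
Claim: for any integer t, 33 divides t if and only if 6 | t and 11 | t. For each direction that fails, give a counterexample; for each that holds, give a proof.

Not equivalent: only (⇐) holds.

[⇒] This fails: take t = 33. Certainly 33 ∣ 33, but 6 ∤ 33.

[⇐] Suppose 6 ∣ t and 11 ∣ t. Any common multiple of 6 and 11 is a multiple of their lcm; here gcd(6, 11) = 1, so lcm(6, 11) = 6·11 = 66, so 66 ∣ t. Since 33 ∣ 66, it follows that 33 ∣ t.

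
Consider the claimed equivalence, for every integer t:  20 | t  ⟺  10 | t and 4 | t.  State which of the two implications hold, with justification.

Both implications hold.

(⟹) If 20 ∣ t, write t = 20q. Since 20 = 2·10, t = 10·(2q), so 10 ∣ t; and since 20 = 5·4, t = 4·(5q), so 4 ∣ t.

(⟸) Suppose 10 ∣ t and 4 ∣ t. Any common multiple of 10 and 4 is a multiple of their lcm; here lcm(10, 4) = 10·4/gcd(10, 4) = 40/2 = 20, so 20 ∣ t.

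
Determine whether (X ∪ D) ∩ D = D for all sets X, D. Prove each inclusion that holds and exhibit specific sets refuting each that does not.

Both inclusions hold.

(⟹) Let x ∈ (X ∪ D) ∩ D. Then either x ∈ D and x ∉ X; or x ∈ X ∩ D. In each case x ∈ D, so (X ∪ D) ∩ D ⊆ D.

(⟸) Let x ∈ D. Then either x ∈ D and x ∉ X; or x ∈ X ∩ D. In each case x ∈ (X ∪ D) ∩ D, so D ⊆ (X ∪ D) ∩ D.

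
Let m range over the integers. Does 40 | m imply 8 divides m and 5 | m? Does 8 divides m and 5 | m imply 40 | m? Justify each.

Both directions hold.

(⟹) If 40 ∣ m, write m = 40q. Since 40 = 5·8, m = 8·(5q), so 8 ∣ m; and since 40 = 8·5, m = 5·(8q), so 5 ∣ m.

(⟸) Suppose 8 ∣ m and 5 ∣ m. Any common multiple of 8 and 5 is a multiple of their lcm; here gcd(8, 5) = 1, so lcm(8, 5) = 8·5 = 40, so 40 ∣ m.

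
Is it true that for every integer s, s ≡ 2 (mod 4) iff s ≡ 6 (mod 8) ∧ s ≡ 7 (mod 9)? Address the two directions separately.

(→) This fails: s = 2 gives 2 ≡ 2 (mod 4) but 2 ≡ 2 (mod 8), so the conjunction on the right does not hold.

(←) Conversely, if s ≡ 6 (mod 8) and s ≡ 7 (mod 9), then by the Chinese remainder theorem s ≡ 70 (mod 72). Since 70 ≡ 2 (mod 4) and 4 ∣ 72, we get s ≡ 2 (mod 4).

The forward direction fails; the converse holds.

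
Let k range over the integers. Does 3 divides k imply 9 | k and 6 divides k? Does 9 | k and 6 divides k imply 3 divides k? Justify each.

(⇒) fails; (⇐) holds.

(→) This fails: take k = 3. Certainly 3 ∣ 3, but 9 ∤ 3.

(←) Suppose 9 ∣ k and 6 ∣ k. Any common multiple of 9 and 6 is a multiple of their lcm; here lcm(9, 6) = 9·6/gcd(9, 6) = 54/3 = 18, so 18 ∣ k. Since 3 ∣ 18, it follows that 3 ∣ k.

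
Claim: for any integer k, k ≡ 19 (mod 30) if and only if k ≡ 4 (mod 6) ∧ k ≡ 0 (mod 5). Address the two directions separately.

Both directions fail.

Forward direction. This fails: k = 19 gives 19 ≡ 19 (mod 30) but 19 ≡ 1 (mod 6), so the conjunction on the right does not hold.

Converse. This fails: k = 10 satisfies both congruences on the right (10 ≡ 4 mod 6 and 10 ≡ 0 mod 5) yet 10 ≡ 10 (mod 30), not 19.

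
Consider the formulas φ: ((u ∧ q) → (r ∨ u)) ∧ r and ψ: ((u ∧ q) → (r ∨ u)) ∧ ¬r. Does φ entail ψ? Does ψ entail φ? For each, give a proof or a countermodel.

Neither direction holds.

(→) This fails. Under q = F, u = F, r = T, the left side is true but the right side is false.

(←) This fails. Under q = F, u = F, r = F, the left side is false but the right side is true.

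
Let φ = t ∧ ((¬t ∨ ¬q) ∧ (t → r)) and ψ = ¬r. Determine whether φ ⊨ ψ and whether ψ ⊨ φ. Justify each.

(⟹) This fails. Under t = T, q = F, r = T, the left side is true but the right side is false.

(⟸) This fails. Under t = F, q = F, r = F, the left side is false but the right side is true.

(⇒) fails and (⇐) fails.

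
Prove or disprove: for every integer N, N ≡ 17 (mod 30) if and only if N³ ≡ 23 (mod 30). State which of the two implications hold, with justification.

(→) Suppose N ≡ 17 (mod 30). Write N = 30j + 17. Then (30j + 17)³ = 27000j³ + 45900j² + 26010j + 4913 = 30(900j³ + 1530j² + 867j + 163) + 23, so N³ ≡ 23 (mod 30).

(←) Conversely, suppose N³ ≡ 23 (mod 30). The only residue r in {0, …, 29} with r³ ≡ 23 (mod 30) is r = 17, so N ≡ 17 (mod 30).

Both directions hold.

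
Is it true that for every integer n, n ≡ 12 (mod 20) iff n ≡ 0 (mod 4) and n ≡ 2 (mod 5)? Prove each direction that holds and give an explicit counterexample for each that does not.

The biconditional holds.

Forward direction. Suppose n ≡ 12 (mod 20); write n = 20j + 12. Since 4 ∣ 20, reducing mod 4 gives n ≡ 12 ≡ 0 (mod 4); since 5 ∣ 20, reducing mod 5 gives n ≡ 12 ≡ 2 (mod 5).

Converse. If n ≡ 0 (mod 4) and n ≡ 2 (mod 5), then by the Chinese remainder theorem n ≡ 12 (mod 20). This is exactly n ≡ 12 (mod 20).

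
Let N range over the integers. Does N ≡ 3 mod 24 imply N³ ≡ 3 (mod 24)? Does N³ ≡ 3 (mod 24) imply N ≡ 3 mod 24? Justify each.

[⇒] Suppose N ≡ 3 mod 24. Write N = 24j + 3. Then (24j + 3)³ = 13824j³ + 5184j² + 648j + 27 = 24(576j³ + 216j² + 27j + 1) + 3, so N³ ≡ 3 (mod 24).

[⇐] Conversely, suppose N³ ≡ 3 (mod 24). The only residue r in {0, …, 23} with r³ ≡ 3 (mod 24) is r = 3, so N ≡ 3 (mod 24).

Both directions hold.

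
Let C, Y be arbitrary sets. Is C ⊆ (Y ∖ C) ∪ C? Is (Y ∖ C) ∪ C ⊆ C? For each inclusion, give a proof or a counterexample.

Forward inclusion. Let x ∈ C. Then either x ∈ C and x ∉ Y; or x ∈ C ∩ Y. In each case x ∈ (Y ∖ C) ∪ C, so C ⊆ (Y ∖ C) ∪ C.

Reverse inclusion. This inclusion fails. Take C = ∅, Y = {1}; then 1 ∈ (Y ∖ C) ∪ C but 1 ∉ C.

(⊆) holds; (⊇) fails.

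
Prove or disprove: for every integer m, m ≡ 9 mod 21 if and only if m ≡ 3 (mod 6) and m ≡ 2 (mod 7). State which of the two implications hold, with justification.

(⇒) fails; (⇐) holds.

(⇒) This fails: m = 30 gives 30 ≡ 9 (mod 21) but 30 ≡ 0 (mod 6), so the conjunction on the right does not hold.

(⇐) Conversely, if m ≡ 3 (mod 6) and m ≡ 2 (mod 7), then by the Chinese remainder theorem m ≡ 9 (mod 42). Since 9 ≡ 9 (mod 21) and 21 ∣ 42, we get m ≡ 9 (mod 21).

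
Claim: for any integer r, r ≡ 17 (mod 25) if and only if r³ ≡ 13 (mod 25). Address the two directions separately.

The biconditional holds.

[⇒] Suppose r ≡ 17 (mod 25). Write r = 25j + 17. Then (25j + 17)³ = 15625j³ + 31875j² + 21675j + 4913 = 25(625j³ + 1275j² + 867j + 196) + 13, so r³ ≡ 13 (mod 25).

[⇐] Conversely, suppose r³ ≡ 13 (mod 25). The only residue r in {0, …, 24} with r³ ≡ 13 (mod 25) is r = 17, so r ≡ 17 (mod 25).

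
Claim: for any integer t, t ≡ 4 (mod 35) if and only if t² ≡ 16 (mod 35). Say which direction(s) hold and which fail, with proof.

Only the forward implication holds.

Forward direction. Suppose t ≡ 4 (mod 35). Write t = 35j + 4. Then (35j + 4)² = 1225j² + 280j + 16 = 35(35j² + 8j) + 16, so t² ≡ 16 (mod 35).

Converse. This fails: take t = 11. Then 11² = 121 ≡ 16 (mod 35), yet 11 ≡ 11 (mod 35), not 4.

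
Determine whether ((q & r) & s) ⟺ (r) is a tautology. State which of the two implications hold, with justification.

(⟹) Assume the antecedent. If s is true, the antecedent forces (s = T, q = T, r = T), and r holds there. If s is false, the antecedent cannot hold. Either way r holds.

(⟸) This fails. Under s = F, q = F, r = T, the left side is false but the right side is true.

(⇒) holds; (⇐) fails.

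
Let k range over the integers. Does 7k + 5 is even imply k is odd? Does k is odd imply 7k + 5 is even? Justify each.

Both implications hold.

(⟸) Suppose k is odd; write k = 2j + 1. Then 7k + 5 = 7·(2j + 1) + 5 = 2·7j + 12, which is even.

(⟹) Suppose 7k + 5 is even. Since 7 is odd, 7k and k have the same parity, so 7k + 5 ≡ k + 5 (mod 2). As 5 is odd, 7k + 5 is even exactly when k is odd. Thus k is odd.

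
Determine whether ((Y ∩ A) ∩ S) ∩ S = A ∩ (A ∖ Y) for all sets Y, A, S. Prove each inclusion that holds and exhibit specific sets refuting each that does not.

(⊆) fails and (⊇) fails.

Forward inclusion. This inclusion fails. Take Y = {1}, A = {1}, S = {1}; then 1 ∈ ((Y ∩ A) ∩ S) ∩ S but 1 ∉ A ∩ (A ∖ Y).

Reverse inclusion. This inclusion fails. Take Y = ∅, A = {1}, S = ∅; then 1 ∈ A ∩ (A ∖ Y) but 1 ∉ ((Y ∩ A) ∩ S) ∩ S.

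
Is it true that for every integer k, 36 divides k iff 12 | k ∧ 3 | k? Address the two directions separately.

Only the forward implication holds.

Forward direction. If 36 ∣ k, write k = 36q. Since 36 = 3·12, k = 12·(3q), so 12 ∣ k; and since 36 = 12·3, k = 3·(12q), so 3 ∣ k.

Converse. This fails: take k = 12. Both 12 ∣ 12 and 3 ∣ 12, yet 12 is not a multiple of 36 (since 12 = 0·36 + 12), so 36 ∤ 12.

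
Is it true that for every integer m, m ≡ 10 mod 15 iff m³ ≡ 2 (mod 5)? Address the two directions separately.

(⇒) fails and (⇐) fails.

Forward direction. This fails: take m = 10. Then 10 ≡ 10 (mod 15), but 10³ = 1000 ≡ 0 (mod 5), not 2.

Converse. This fails: take m = 3. Then 3³ = 27 ≡ 2 (mod 5), yet 3 ≡ 3 (mod 15), not 10.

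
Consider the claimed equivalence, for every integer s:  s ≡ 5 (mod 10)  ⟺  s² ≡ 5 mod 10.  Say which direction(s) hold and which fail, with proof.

(⇐) For the converse, argue contrapositively. If s ≢ 5 (mod 10), then s is congruent to one of 0, 1, 2, 3, 4, 6, 7, 8, 9 modulo 10, and these give s² ≡ 0, 1, 4, 9, 6, 6, 9, 4, 1 respectively — never 5.

(⇒) Suppose s ≡ 5 (mod 10). Write s = 10j + 5. Then (10j + 5)² = 100j² + 100j + 25 = 10(10j² + 10j + 2) + 5, so s² ≡ 5 (mod 10).

Both directions hold.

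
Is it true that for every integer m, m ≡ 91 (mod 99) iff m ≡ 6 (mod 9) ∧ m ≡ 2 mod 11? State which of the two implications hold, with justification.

Forward direction. This fails: m = 91 gives 91 ≡ 91 (mod 99) but 91 ≡ 1 (mod 9), so the conjunction on the right does not hold.

Converse. This fails: m = 24 satisfies both congruences on the right (24 ≡ 6 mod 9 and 24 ≡ 2 mod 11) yet 24 ≡ 24 (mod 99), not 91.

Neither direction holds.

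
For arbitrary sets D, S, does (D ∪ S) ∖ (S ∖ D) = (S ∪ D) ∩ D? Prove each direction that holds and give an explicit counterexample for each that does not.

(⟹) Let x ∈ (D ∪ S) ∖ (S ∖ D). Then either x ∈ D and x ∉ S; or x ∈ D ∩ S. In each case x ∈ (S ∪ D) ∩ D, so (D ∪ S) ∖ (S ∖ D) ⊆ (S ∪ D) ∩ D.

(⟸) Let x ∈ (S ∪ D) ∩ D. Then either x ∈ D and x ∉ S; or x ∈ D ∩ S. In each case x ∈ (D ∪ S) ∖ (S ∖ D), so (S ∪ D) ∩ D ⊆ (D ∪ S) ∖ (S ∖ D).

Both inclusions hold; the sets are equal.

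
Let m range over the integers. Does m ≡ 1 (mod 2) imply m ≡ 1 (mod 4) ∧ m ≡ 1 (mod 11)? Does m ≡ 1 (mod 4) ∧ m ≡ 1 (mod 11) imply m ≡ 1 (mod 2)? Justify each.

The forward direction fails; the converse holds.

(→) This fails: m = 3 gives 3 ≡ 1 (mod 2) but 3 ≡ 3 (mod 4), so the conjunction on the right does not hold.

(←) Conversely, if m ≡ 1 (mod 4) and m ≡ 1 (mod 11), then by the Chinese remainder theorem m ≡ 1 (mod 44). Since 1 ≡ 1 (mod 2) and 2 ∣ 44, we get m ≡ 1 (mod 2).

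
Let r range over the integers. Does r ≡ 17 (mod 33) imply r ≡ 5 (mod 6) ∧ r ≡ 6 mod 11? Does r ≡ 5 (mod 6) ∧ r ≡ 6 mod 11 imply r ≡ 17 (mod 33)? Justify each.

Not equivalent: only (⇐) holds.

[⇐] If r ≡ 5 (mod 6) and r ≡ 6 (mod 11), then by the Chinese remainder theorem r ≡ 17 (mod 66). Since 17 ≡ 17 (mod 33) and 33 ∣ 66, we get r ≡ 17 (mod 33).

[⇒] This fails: r = 50 gives 50 ≡ 17 (mod 33) but 50 ≡ 2 (mod 6), so the conjunction on the right does not hold.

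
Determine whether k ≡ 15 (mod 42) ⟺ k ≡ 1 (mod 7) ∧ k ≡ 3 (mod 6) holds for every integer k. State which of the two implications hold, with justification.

Both directions hold.

(→) Suppose k ≡ 15 (mod 42); write k = 42j + 15. Since 7 ∣ 42, reducing mod 7 gives k ≡ 15 ≡ 1 (mod 7); since 6 ∣ 42, reducing mod 6 gives k ≡ 15 ≡ 3 (mod 6).

(←) Conversely, if k ≡ 1 (mod 7) and k ≡ 3 (mod 6), then by the Chinese remainder theorem k ≡ 15 (mod 42). This is exactly k ≡ 15 (mod 42).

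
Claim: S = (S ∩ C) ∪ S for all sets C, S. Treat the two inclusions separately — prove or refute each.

Forward inclusion. Let x ∈ S. Then either x ∈ S and x ∉ C; or x ∈ C ∩ S. In each case x ∈ (S ∩ C) ∪ S, so S ⊆ (S ∩ C) ∪ S.

Reverse inclusion. Let x ∈ (S ∩ C) ∪ S. Then either x ∈ S and x ∉ C; or x ∈ C ∩ S. In each case x ∈ S, so (S ∩ C) ∪ S ⊆ S.

The two sets are equal.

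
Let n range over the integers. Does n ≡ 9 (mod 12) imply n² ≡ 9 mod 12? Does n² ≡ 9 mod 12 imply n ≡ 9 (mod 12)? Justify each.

(⇒) holds; (⇐) fails.

(→) Suppose n ≡ 9 (mod 12). Write n = 12j + 9. Then (12j + 9)² = 144j² + 216j + 81 = 12(12j² + 18j + 6) + 9, so n² ≡ 9 (mod 12).

(←) This fails: take n = 3. Then 3² = 9 ≡ 9 (mod 12), yet 3 ≡ 3 (mod 12), not 9.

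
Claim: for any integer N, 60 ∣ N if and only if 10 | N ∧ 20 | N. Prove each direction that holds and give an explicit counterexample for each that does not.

[⇐] This fails: take N = 20. Both 10 ∣ 20 and 20 ∣ 20, yet 20 is not a multiple of 60 (since 20 = 0·60 + 20), so 60 ∤ 20.

[⇒] If 60 ∣ N, write N = 60q. Since 60 = 6·10, N = 10·(6q), so 10 ∣ N; and since 60 = 3·20, N = 20·(3q), so 20 ∣ N.

Only the forward direction holds.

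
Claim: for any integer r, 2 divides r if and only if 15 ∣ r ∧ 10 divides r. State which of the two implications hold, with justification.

(⇒) fails; (⇐) holds.

(⟹) This fails: take r = 2. Certainly 2 ∣ 2, but 15 ∤ 2.

(⟸) Suppose 15 ∣ r and 10 ∣ r. Any common multiple of 15 and 10 is a multiple of their lcm; here lcm(15, 10) = 15·10/gcd(15, 10) = 150/5 = 30, so 30 ∣ r. Since 2 ∣ 30, it follows that 2 ∣ r.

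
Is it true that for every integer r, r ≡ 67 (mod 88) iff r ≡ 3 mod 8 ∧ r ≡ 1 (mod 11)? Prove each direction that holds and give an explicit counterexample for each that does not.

[⇐] If r ≡ 3 (mod 8) and r ≡ 1 (mod 11), then by the Chinese remainder theorem r ≡ 67 (mod 88). This is exactly r ≡ 67 (mod 88).

[⇒] Suppose r ≡ 67 (mod 88); write r = 88j + 67. Since 8 ∣ 88, reducing mod 8 gives r ≡ 67 ≡ 3 (mod 8); since 11 ∣ 88, reducing mod 11 gives r ≡ 67 ≡ 1 (mod 11).

Both implications hold.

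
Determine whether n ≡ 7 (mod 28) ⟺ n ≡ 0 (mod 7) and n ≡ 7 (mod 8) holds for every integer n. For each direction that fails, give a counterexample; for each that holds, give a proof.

(→) This fails: n = 35 gives 35 ≡ 7 (mod 28) but 35 ≡ 3 (mod 8), so the conjunction on the right does not hold.

(←) Conversely, if n ≡ 0 (mod 7) and n ≡ 7 (mod 8), then by the Chinese remainder theorem n ≡ 7 (mod 56). Since 7 ≡ 7 (mod 28) and 28 ∣ 56, we get n ≡ 7 (mod 28).

The forward direction fails; the converse holds.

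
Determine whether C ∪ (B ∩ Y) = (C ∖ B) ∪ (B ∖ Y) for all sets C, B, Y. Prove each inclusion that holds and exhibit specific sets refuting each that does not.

Forward inclusion. This inclusion fails. Take C = ∅, B = {1}, Y = {1}; then 1 ∈ C ∪ (B ∩ Y) but 1 ∉ (C ∖ B) ∪ (B ∖ Y).

Reverse inclusion. This inclusion fails. Take C = ∅, B = {1}, Y = ∅; then 1 ∈ (C ∖ B) ∪ (B ∖ Y) but 1 ∉ C ∪ (B ∩ Y).

(⊆) fails and (⊇) fails.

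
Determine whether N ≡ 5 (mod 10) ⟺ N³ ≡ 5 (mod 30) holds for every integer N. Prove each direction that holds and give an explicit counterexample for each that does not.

The forward direction fails; the converse holds.

[⇒] This fails: take N = 15. Then 15 ≡ 5 (mod 10), but 15³ = 3375 ≡ 15 (mod 30), not 5.

[⇐] Conversely, the residues r modulo 30 with r³ ≡ 5 (mod 30) are exactly {5}, and each is ≡ 5 (mod 10).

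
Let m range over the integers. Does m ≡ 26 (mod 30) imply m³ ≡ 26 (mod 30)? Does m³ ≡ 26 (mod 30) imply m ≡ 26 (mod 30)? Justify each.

The biconditional holds.

Forward direction. Suppose m ≡ 26 (mod 30). Write m = 30j + 26. Then (30j + 26)³ = 27000j³ + 70200j² + 60840j + 17576 = 30(900j³ + 2340j² + 2028j + 585) + 26, so m³ ≡ 26 (mod 30).

Converse. Suppose m³ ≡ 26 (mod 30). The only residue r in {0, …, 29} with r³ ≡ 26 (mod 30) is r = 26, so m ≡ 26 (mod 30).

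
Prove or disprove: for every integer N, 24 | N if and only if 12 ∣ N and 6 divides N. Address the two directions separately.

(⇒) holds; (⇐) fails.

(⟹) If 24 ∣ N, write N = 24q. Since 24 = 2·12, N = 12·(2q), so 12 ∣ N; and since 24 = 4·6, N = 6·(4q), so 6 ∣ N.

(⟸) This fails: take N = 12. Both 12 ∣ 12 and 6 ∣ 12, yet 12 is not a multiple of 24 (since 12 = 0·24 + 12), so 24 ∤ 12.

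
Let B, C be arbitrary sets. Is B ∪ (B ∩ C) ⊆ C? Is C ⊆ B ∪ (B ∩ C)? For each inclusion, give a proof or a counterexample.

(⊆) fails and (⊇) fails.

Forward inclusion. This inclusion fails. Take B = {1}, C = ∅; then 1 ∈ B ∪ (B ∩ C) but 1 ∉ C.

Reverse inclusion. This inclusion fails. Take B = ∅, C = {1}; then 1 ∈ C but 1 ∉ B ∪ (B ∩ C).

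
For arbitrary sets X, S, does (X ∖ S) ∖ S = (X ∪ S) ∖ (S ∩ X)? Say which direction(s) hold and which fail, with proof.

(⊇) This inclusion fails. Take X = ∅, S = {1}; then 1 ∈ (X ∪ S) ∖ (S ∩ X) but 1 ∉ (X ∖ S) ∖ S.

(⊆) Let x ∈ (X ∖ S) ∖ S. Then x ∈ X and x ∉ S, from which x ∈ (X ∪ S) ∖ (S ∩ X).

The sets are not equal: only the forward inclusion holds.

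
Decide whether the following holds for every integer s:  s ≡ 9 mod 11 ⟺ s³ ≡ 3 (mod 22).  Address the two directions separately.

Only the reverse direction holds.

(⟸) The residues r modulo 22 with r³ ≡ 3 (mod 22) are exactly {9}, and each is ≡ 9 (mod 11).

(⟹) This fails: take s = 20. Then 20 ≡ 9 (mod 11), but 20³ = 8000 ≡ 14 (mod 22), not 3.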